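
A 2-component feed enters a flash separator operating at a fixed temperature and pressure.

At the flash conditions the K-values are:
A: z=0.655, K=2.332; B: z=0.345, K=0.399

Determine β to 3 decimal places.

β = 0.831

Rachford–Rice: g(β) = Σ zᵢ(Kᵢ−1)/(1+β(Kᵢ−1)) = 0.
Check two-phase: ΣzᵢKᵢ = 1.665 > 1 and Σzᵢ/Kᵢ = 1.146 > 1, so g(0) = 0.665 > 0 and g(1) = -0.146 < 0.
Iterate (Newton) starting at β = 0.47:
  β = 0.470: g = 0.2476, g' = -0.682 → β = 0.833
  β = 0.833: g = -0.0018, g' = -0.761 → β = 0.831
Converged at β = 0.831.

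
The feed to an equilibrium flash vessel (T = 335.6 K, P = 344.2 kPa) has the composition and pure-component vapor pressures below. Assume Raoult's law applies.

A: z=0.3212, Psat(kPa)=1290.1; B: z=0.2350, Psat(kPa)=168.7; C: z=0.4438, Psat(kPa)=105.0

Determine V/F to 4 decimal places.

V/F = 0.2602

Raoult's law: Kᵢ = Pᵢˢᵃᵗ/P = Pᵢˢᵃᵗ/344.2.
  K_A = 1290.1/344.2 = 3.748112, K_B = 168.7/344.2 = 0.490122, K_C = 105.0/344.2 = 0.305055
Rachford–Rice: g(V/F) = Σ zᵢ(Kᵢ−1)/(1+V/F(Kᵢ−1)) = 0.
Feasibility: ΣzᵢKᵢ = 1.4545, Σzᵢ/Kᵢ = 2.0200 — both > 1, two phases present.
Newton–Raphson from V/F = 0.5:
  V/F = 0.5000: g = -0.26166, g' = -1.0438 → V/F = 0.2493
  V/F = 0.2493: g = 0.01348, g' = -1.2480 → V/F = 0.2601
  V/F = 0.2601: g = 0.00012, g' = -1.2255 → V/F = 0.2602
Converged at V/F = 0.2602.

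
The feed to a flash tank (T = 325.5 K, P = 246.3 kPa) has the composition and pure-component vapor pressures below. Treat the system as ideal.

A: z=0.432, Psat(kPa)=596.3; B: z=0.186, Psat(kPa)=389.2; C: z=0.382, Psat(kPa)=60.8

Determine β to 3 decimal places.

β = 0.479

Raoult's law: Kᵢ = Pᵢˢᵃᵗ/P = Pᵢˢᵃᵗ/246.3.
  K_A = 596.3/246.3 = 2.42103, K_B = 389.2/246.3 = 1.58019, K_C = 60.8/246.3 = 0.24685
Rachford–Rice: g(β) = Σ zᵢ(Kᵢ−1)/(1+β(Kᵢ−1)) = 0.
Check two-phase: ΣzᵢKᵢ = 1.434 > 1 and Σzᵢ/Kᵢ = 1.844 > 1, so g(0) = 0.434 > 0 and g(1) = -0.844 < 0.
Iterate (Newton) starting at β = 0.32:
  β = 0.320: g = 0.1340, g' = -0.833 → β = 0.481
  β = 0.481: g = -0.0020, g' = -0.879 → β = 0.479
Converged at β = 0.479.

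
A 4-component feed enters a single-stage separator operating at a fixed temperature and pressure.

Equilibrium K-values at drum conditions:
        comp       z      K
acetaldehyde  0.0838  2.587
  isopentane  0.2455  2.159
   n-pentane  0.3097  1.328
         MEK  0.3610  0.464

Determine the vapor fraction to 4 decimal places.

Material balance + equilibrium reduce to Σ zᵢ(Kᵢ−1)/(1+ψ(Kᵢ−1)) = 0.
Feasibility: ΣzᵢKᵢ = 1.3256, Σzᵢ/Kᵢ = 1.1573 — both > 1, two phases present.
Iterate (Newton) starting at ψ = 0.5:
  ψ = 0.5000: g = 0.07722, g' = -0.4159 → ψ = 0.6857
  ψ = 0.6857: g = -0.00077, g' = -0.4323 → ψ = 0.6839
Converged at ψ = 0.6839.

ψ = 0.6839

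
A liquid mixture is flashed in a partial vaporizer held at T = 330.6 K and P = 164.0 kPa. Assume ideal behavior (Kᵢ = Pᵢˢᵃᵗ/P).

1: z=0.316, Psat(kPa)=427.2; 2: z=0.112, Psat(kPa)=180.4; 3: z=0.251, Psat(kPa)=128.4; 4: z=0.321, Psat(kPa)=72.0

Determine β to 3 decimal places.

Raoult's law: Kᵢ = Pᵢˢᵃᵗ/P = Pᵢˢᵃᵗ/164.0.
  K_1 = 427.2/164.0 = 2.60488, K_2 = 180.4/164.0 = 1.10000, K_3 = 128.4/164.0 = 0.78293, K_4 = 72.0/164.0 = 0.43902
Newton iteration, β⁰ = 0.5:
  β = 0.500: g = -0.0194, g' = -0.462 → β = 0.458
Converged at β = 0.458.

β = 0.458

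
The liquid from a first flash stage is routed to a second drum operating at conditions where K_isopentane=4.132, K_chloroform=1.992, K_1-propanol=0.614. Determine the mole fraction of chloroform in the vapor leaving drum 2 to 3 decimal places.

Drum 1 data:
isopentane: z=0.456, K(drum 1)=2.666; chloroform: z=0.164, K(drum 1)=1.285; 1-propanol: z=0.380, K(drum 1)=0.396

Drum 1:
Newton–Raphson from ψ₁ = 0.6:
  ψ₁ = 0.600: g = 0.0599, g' = -0.667 → ψ₁ = 0.690
  ψ₁ = 0.690: g = -0.0008, g' = -0.691 → ψ₁ = 0.688
Converged at ψ₁ = 0.688.
Drum-1 compositions:
  isopentane: x = 0.212, y = 0.566
  chloroform: x = 0.137, y = 0.176
  1-propanol: x = 0.651, y = 0.258
Drum-2 feed = drum-1 liquid: z₂ = (0.2124, 0.1371, 0.6505).
Drum 2:
Let ψ₂ = V/F and solve Σ zᵢ(Kᵢ−1)/(1+ψ₂(Kᵢ−1)) = 0.
g(0) = ΣzᵢKᵢ − 1 = 0.550 and g(1) = 1 − Σzᵢ/Kᵢ = -0.180, so a root lies in (0, 1).
Iterate (Newton) starting at ψ₂ = 0.64:
  ψ₂ = 0.640: g = -0.0289, g' = -0.452 → ψ₂ = 0.576
  ψ₂ = 0.576: g = 0.0008, g' = -0.480 → ψ₂ = 0.578
Converged at ψ₂ = 0.578.
  isopentane: x = 0.076, y = 0.312
  chloroform: x = 0.087, y = 0.174
  1-propanol: x = 0.837, y = 0.514

y_chloroform (drum 2) = 0.174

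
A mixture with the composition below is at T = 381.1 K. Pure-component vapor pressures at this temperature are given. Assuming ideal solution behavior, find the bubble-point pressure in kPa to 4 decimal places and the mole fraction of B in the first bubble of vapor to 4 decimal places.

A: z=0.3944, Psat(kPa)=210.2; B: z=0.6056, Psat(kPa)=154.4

At the bubble point ψ → 0, so ΣzᵢKᵢ = 1 with Kᵢ = Pᵢˢᵃᵗ/P ⇒ P = ΣzᵢPᵢˢᵃᵗ.
P = 0.3944·210.2 + 0.6056·154.4 = 176.4075 kPa
yᵢ = zᵢPᵢˢᵃᵗ/P ⇒ y_B = 0.6056·154.4/176.4075 = 0.5300

Pbub = 176.4075 kPa, y_B = 0.5300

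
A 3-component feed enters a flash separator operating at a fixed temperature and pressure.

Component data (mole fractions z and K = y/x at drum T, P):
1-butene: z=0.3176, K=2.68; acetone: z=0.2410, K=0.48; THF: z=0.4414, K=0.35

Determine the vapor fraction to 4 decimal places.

Rachford–Rice: g(ψ) = Σ zᵢ(Kᵢ−1)/(1+ψ(Kᵢ−1)) = 0.
Check two-phase: ΣzᵢKᵢ = 1.1213 > 1 and Σzᵢ/Kᵢ = 1.8817 > 1, so g(0) = 0.1213 > 0 and g(1) = -0.8817 < 0.
Newton iteration, ψ⁰ = 0.32:
  ψ = 0.3200: g = -0.16558, g' = -0.7702 → ψ = 0.1050
  ψ = 0.1050: g = 0.01305, g' = -0.9354 → ψ = 0.1190
  ψ = 0.1190: g = 0.00014, g' = -0.9157 → ψ = 0.1191
Converged at ψ = 0.1191.

ψ = 0.1191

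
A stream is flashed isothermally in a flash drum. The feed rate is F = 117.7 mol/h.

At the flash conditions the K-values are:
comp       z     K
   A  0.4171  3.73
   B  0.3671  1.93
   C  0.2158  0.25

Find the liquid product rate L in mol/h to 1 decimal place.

Newton–Raphson from ψ = 0.49:
  ψ = 0.4900: g = 0.46573, g' = -1.0221 → ψ = 0.9457
  ψ = 0.9457: g = -0.05709, g' = -1.7681 → ψ = 0.9134
  ψ = 0.9134: g = -0.00332, g' = -1.5711 → ψ = 0.9113
Converged at ψ = 0.9113.
Then V = ψ·F = 0.9113·117.7 = 107.3 mol/h and L = F − V = 10.4 mol/h.

L = 10.4 mol/h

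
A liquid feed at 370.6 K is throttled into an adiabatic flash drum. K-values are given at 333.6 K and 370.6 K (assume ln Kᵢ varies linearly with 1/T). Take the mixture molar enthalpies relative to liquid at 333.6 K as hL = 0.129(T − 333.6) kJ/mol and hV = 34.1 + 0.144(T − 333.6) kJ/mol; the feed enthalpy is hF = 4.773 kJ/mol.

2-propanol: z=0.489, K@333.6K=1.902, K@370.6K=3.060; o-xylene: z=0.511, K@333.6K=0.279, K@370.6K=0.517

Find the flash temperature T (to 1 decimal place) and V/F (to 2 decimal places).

Adiabatic flash: solve Rachford–Rice at each trial T, then check hF = ψ·hV(T) + (1−ψ)·hL(T).
  T = 333.6 K: K = (1.902, 0.279), RR gives ψ = 0.112, H_out = 3.809 kJ/mol
  T = 370.6 K: K = (3.060, 0.517), RR gives ψ = 0.764, H_out = 31.262 kJ/mol
  T = 352.1 K: K = (2.443, 0.386), RR gives ψ = 0.442, H_out = 17.590 kJ/mol
  T = 342.9 K: K = (2.164, 0.330), RR gives ψ = 0.291, H_out = 11.158 kJ/mol
  T = 338.2 K: K = (2.029, 0.303), RR gives ψ = 0.206, H_out = 7.618 kJ/mol
  T = 335.9 K: K = (1.965, 0.291), RR gives ψ = 0.160, H_out = 5.767 kJ/mol
Linear interpolation between T = 333.6 (H_out = 3.809) and T = 335.9 (H_out = 5.767) on hF = 4.773 gives T ≈ 334.7 K, at which ψ = 0.14.

T = 334.7 K, V/F = 0.14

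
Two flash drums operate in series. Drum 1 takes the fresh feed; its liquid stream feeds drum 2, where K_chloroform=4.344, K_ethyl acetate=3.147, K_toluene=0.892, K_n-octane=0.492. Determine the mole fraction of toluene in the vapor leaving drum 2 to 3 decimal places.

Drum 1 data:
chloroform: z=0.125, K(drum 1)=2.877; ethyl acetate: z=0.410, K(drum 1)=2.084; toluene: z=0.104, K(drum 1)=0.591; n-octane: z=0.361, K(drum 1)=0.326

Drum 1:
Iterate (Newton) starting at ψ₁ = 0.31:
  ψ₁ = 0.310: g = 0.1247, g' = -0.731 → ψ₁ = 0.481
  ψ₁ = 0.481: g = 0.0027, g' = -0.716 → ψ₁ = 0.484
Converged at ψ₁ = 0.484.
Drum-1 compositions:
  chloroform: x = 0.065, y = 0.188
  ethyl acetate: x = 0.269, y = 0.560
  toluene: x = 0.130, y = 0.077
  n-octane: x = 0.536, y = 0.175
Drum-2 feed = drum-1 liquid: z₂ = (0.0655, 0.2688, 0.1297, 0.5360).
Drum 2:
Iterate (Newton) starting at ψ₂ = 0.33:
  ψ₂ = 0.330: g = 0.1003, g' = -0.791 → ψ₂ = 0.457
  ψ₂ = 0.457: g = 0.0088, g' = -0.667 → ψ₂ = 0.470
Converged at ψ₂ = 0.470.
  chloroform: x = 0.025, y = 0.111
  ethyl acetate: x = 0.134, y = 0.421
  toluene: x = 0.137, y = 0.122
  n-octane: x = 0.704, y = 0.346

y_toluene (drum 2) = 0.122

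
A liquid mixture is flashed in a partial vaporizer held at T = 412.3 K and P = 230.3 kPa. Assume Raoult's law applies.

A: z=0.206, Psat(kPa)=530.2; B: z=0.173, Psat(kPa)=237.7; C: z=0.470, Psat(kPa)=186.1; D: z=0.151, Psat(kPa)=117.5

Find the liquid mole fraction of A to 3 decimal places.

x_A = 0.139

Raoult's law: Kᵢ = Pᵢˢᵃᵗ/P = Pᵢˢᵃᵗ/230.3.
  K_A = 530.2/230.3 = 2.30221, K_B = 237.7/230.3 = 1.03213, K_C = 186.1/230.3 = 0.80808, K_D = 117.5/230.3 = 0.51020
Rachford–Rice: g(V/F) = Σ zᵢ(Kᵢ−1)/(1+V/F(Kᵢ−1)) = 0.
g(0) = ΣzᵢKᵢ − 1 = 0.110 and g(1) = 1 − Σzᵢ/Kᵢ = -0.135, so a root lies in (0, 1).
Newton–Raphson from V/F = 0.5:
  V/F = 0.500: g = -0.0298, g' = -0.213 → V/F = 0.360
  V/F = 0.360: g = 0.0014, g' = -0.235 → V/F = 0.366
Converged at V/F = 0.366.
Compositions from xᵢ = zᵢ/(1+V/F(Kᵢ−1)), yᵢ = Kᵢxᵢ:
  A: x = 0.139, y = 0.321
  B: x = 0.171, y = 0.176
  C: x = 0.506, y = 0.409
  D: x = 0.184, y = 0.094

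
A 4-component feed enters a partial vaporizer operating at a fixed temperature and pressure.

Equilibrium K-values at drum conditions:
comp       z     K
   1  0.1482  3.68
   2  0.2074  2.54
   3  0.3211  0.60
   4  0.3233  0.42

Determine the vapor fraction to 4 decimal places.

Rachford–Rice: g(ψ) = Σ zᵢ(Kᵢ−1)/(1+ψ(Kᵢ−1)) = 0.
Check two-phase: ΣzᵢKᵢ = 1.4006 > 1 and Σzᵢ/Kᵢ = 1.4269 > 1, so g(0) = 0.4006 > 0 and g(1) = -0.4269 < 0.
Newton iteration, ψ⁰ = 0.5:
  ψ = 0.5000: g = -0.07447, g' = -0.6474 → ψ = 0.3850
  ψ = 0.3850: g = 0.00277, g' = -0.7038 → ψ = 0.3889
Converged at ψ = 0.3889.

ψ = 0.3889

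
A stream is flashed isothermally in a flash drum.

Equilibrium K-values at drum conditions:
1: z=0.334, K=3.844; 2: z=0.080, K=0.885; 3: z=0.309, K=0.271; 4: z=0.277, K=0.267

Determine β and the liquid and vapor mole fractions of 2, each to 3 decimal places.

Newton iteration, β⁰ = 0.44:
  β = 0.440: g = -0.2191, g' = -1.214 → β = 0.260
  β = 0.260: g = 0.0084, g' = -1.372 → β = 0.266
Converged at β = 0.266.
Compositions from xᵢ = zᵢ/(1+β(Kᵢ−1)), yᵢ = Kᵢxᵢ:
  1: x = 0.190, y = 0.731
  2: x = 0.083, y = 0.073
  3: x = 0.383, y = 0.104
  4: x = 0.344, y = 0.092

β = 0.266, x_2 = 0.083, y_2 = 0.073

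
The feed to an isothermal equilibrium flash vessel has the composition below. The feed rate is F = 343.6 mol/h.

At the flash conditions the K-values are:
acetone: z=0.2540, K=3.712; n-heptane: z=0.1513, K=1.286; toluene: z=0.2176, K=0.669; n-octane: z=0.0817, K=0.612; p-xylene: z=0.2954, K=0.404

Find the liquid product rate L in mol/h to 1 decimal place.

L = 197.0 mol/h

Newton iteration, V/F⁰ = 0.46:
  V/F = 0.4600: g = -0.02137, g' = -0.6301 → V/F = 0.4261
  V/F = 0.4261: g = 0.00033, g' = -0.6504 → V/F = 0.4266
Converged at V/F = 0.4266.
Then V = V/F·F = 0.4266·343.6 = 146.6 mol/h and L = F − V = 197.0 mol/h.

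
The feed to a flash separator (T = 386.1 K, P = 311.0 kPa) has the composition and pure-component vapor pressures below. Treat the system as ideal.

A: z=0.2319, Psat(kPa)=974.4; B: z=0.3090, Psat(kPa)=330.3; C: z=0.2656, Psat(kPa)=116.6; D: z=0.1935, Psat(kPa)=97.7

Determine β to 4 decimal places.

Raoult's law: Kᵢ = Pᵢˢᵃᵗ/P = Pᵢˢᵃᵗ/311.0.
  K_A = 974.4/311.0 = 3.133119, K_B = 330.3/311.0 = 1.062058, K_C = 116.6/311.0 = 0.374920, K_D = 97.7/311.0 = 0.314148
Rachford–Rice: g(β) = Σ zᵢ(Kᵢ−1)/(1+β(Kᵢ−1)) = 0.
g(0) = ΣzᵢKᵢ − 1 = 0.2151 and g(1) = 1 − Σzᵢ/Kᵢ = -0.6893, so a root lies in (0, 1).
Iterate (Newton) starting at β = 0.69:
  β = 0.6900: g = -0.32536, g' = -0.8227 → β = 0.2945
  β = 0.2945: g = -0.04715, g' = -0.6980 → β = 0.2270
  β = 0.2270: g = 0.00156, g' = -0.7488 → β = 0.2291
Converged at β = 0.2291.

β = 0.2291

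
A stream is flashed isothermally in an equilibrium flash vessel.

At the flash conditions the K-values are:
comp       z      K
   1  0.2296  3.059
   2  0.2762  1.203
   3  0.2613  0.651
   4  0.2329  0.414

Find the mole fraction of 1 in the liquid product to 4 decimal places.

x_1 = 0.1183

Material balance + equilibrium reduce to Σ zᵢ(Kᵢ−1)/(1+ψ(Kᵢ−1)) = 0.
g(0) = ΣzᵢKᵢ − 1 = 0.3011 and g(1) = 1 − Σzᵢ/Kᵢ = -0.2686, so a root lies in (0, 1).
Newton–Raphson from ψ = 0.61:
  ψ = 0.6100: g = -0.06882, g' = -0.4454 → ψ = 0.4555
  ψ = 0.4555: g = 0.00069, g' = -0.4626 → ψ = 0.4569
Converged at ψ = 0.4569.
Compositions from xᵢ = zᵢ/(1+ψ(Kᵢ−1)), yᵢ = Kᵢxᵢ:
  1: x = 0.1183, y = 0.3619
  2: x = 0.2528, y = 0.3041
  3: x = 0.3109, y = 0.2024
  4: x = 0.3181, y = 0.1317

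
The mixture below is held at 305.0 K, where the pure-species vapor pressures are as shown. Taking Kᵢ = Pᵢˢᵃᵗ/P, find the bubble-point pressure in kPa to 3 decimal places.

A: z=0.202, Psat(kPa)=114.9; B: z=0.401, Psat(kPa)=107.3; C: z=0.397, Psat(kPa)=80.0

At the bubble point ψ → 0, so ΣzᵢKᵢ = 1 with Kᵢ = Pᵢˢᵃᵗ/P ⇒ P = ΣzᵢPᵢˢᵃᵗ.
P = 0.202·114.9 + 0.401·107.3 + 0.397·80.0 = 97.997 kPa

Pbub = 97.997 kPa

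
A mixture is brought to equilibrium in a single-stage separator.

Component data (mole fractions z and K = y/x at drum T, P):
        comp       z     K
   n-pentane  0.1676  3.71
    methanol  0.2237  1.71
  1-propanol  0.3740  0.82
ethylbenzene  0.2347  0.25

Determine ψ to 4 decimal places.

ψ = 0.4279

Material balance + equilibrium reduce to Σ zᵢ(Kᵢ−1)/(1+ψ(Kᵢ−1)) = 0.
Check two-phase: ΣzᵢKᵢ = 1.3697 > 1 and Σzᵢ/Kᵢ = 1.5709 > 1, so g(0) = 0.3697 > 0 and g(1) = -0.5709 < 0.
Newton iteration, ψ⁰ = 0.5:
  ψ = 0.5000: g = -0.04554, g' = -0.6360 → ψ = 0.4284
  ψ = 0.4284: g = -0.00033, g' = -0.6307 → ψ = 0.4279
Converged at ψ = 0.4279.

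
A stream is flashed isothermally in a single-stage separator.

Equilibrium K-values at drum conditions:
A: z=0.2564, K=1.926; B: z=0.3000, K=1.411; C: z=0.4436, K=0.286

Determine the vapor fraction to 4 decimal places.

Iterate (Newton) starting at ψ = 0.56:
  ψ = 0.5600: g = -0.27116, g' = -0.7567 → ψ = 0.2016
  ψ = 0.2016: g = -0.05607, g' = -0.5079 → ψ = 0.0913
  ψ = 0.0913: g = -0.00104, g' = -0.4928 → ψ = 0.0892
Converged at ψ = 0.0892.

ψ = 0.0892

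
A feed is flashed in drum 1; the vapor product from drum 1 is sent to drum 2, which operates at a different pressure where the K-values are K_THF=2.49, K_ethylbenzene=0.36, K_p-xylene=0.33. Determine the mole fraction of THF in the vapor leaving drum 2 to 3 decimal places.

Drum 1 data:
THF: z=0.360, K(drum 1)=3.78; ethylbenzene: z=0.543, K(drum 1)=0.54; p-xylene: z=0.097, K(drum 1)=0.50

Drum 1:
Rachford–Rice: g(ψ₁) = Σ zᵢ(Kᵢ−1)/(1+ψ₁(Kᵢ−1)) = 0.
g(0) = ΣzᵢKᵢ − 1 = 0.703 and g(1) = 1 − Σzᵢ/Kᵢ = -0.295, so a root lies in (0, 1).
Newton iteration, ψ₁⁰ = 0.65:
  ψ₁ = 0.650: g = -0.0716, g' = -0.640 → ψ₁ = 0.538
  ψ₁ = 0.538: g = 0.0027, g' = -0.695 → ψ₁ = 0.542
Converged at ψ₁ = 0.542.
Drum-1 compositions:
  THF: x = 0.144, y = 0.543
  ethylbenzene: x = 0.723, y = 0.391
  p-xylene: x = 0.133, y = 0.067
Drum-2 feed = drum-1 vapor: z₂ = (0.5429, 0.3906, 0.0665).
Drum 2:
Material balance + equilibrium reduce to Σ zᵢ(Kᵢ−1)/(1+ψ₂(Kᵢ−1)) = 0.
g(0) = ΣzᵢKᵢ − 1 = 0.514 and g(1) = 1 − Σzᵢ/Kᵢ = -0.505, so a root lies in (0, 1).
Newton iteration, ψ₂⁰ = 0.5:
  ψ₂ = 0.500: g = 0.0289, g' = -0.809 → ψ₂ = 0.536
Converged at ψ₂ = 0.536.
  THF: x = 0.302, y = 0.752
  ethylbenzene: x = 0.594, y = 0.214
  p-xylene: x = 0.104, y = 0.034

y_THF (drum 2) = 0.752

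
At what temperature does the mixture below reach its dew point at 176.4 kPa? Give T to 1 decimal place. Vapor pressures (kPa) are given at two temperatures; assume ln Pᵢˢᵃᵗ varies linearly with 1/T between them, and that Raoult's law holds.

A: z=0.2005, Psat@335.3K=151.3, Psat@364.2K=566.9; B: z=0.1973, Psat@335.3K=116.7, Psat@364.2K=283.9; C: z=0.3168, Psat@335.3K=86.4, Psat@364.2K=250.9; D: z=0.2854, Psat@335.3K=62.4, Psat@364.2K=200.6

T = 352.7 K

Dew-point temperature: Σzᵢ·P/Pᵢˢᵃᵗ(T) = 1. Interpolate ln Pᵢˢᵃᵗ = aᵢ + bᵢ/T.
  T = 335.3 K: ΣzᵢP/Pᵢˢᵃᵗ = 1.9856
  T = 364.2 K: ΣzᵢP/Pᵢˢᵃᵗ = 0.6587
  T = 349.8 K: ΣzᵢP/Pᵢˢᵃᵗ = 1.1137
  T = 357.0 K: ΣzᵢP/Pᵢˢᵃᵗ = 0.8516
  T = 353.4 K: ΣzᵢP/Pᵢˢᵃᵗ = 0.9724
  T = 351.6 K: ΣzᵢP/Pᵢˢᵃᵗ = 1.0403
Interpolating between 351.6 K and 353.4 K gives T ≈ 352.7 K.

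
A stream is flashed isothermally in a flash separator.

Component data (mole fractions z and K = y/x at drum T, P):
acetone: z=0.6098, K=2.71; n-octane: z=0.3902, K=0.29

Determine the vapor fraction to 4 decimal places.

Let ψ = V/F and solve Σ zᵢ(Kᵢ−1)/(1+ψ(Kᵢ−1)) = 0.
Check two-phase: ΣzᵢKᵢ = 1.7657 > 1 and Σzᵢ/Kᵢ = 1.5705 > 1, so g(0) = 0.7657 > 0 and g(1) = -0.5705 < 0.
Binary case is linear: z₁(K₁−1)(1+ψ(K₂−1)) + z₂(K₂−1)(1+ψ(K₁−1)) = 0
⇒ ψ = [z₁(K₁−1)+z₂(K₂−1)] / [−(K₁−1)(K₂−1)] = 0.76572/1.21410 = 0.6307

ψ = 0.6307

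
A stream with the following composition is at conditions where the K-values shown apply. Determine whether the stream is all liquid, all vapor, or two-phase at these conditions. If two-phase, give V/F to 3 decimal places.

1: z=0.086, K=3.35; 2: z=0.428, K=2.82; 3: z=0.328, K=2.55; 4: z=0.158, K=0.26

all vapor

ΣzᵢKᵢ = 2.373; Σzᵢ/Kᵢ = 0.914.
Since Σzᵢ/Kᵢ < 1 the mixture is above its dew point — single vapor phase.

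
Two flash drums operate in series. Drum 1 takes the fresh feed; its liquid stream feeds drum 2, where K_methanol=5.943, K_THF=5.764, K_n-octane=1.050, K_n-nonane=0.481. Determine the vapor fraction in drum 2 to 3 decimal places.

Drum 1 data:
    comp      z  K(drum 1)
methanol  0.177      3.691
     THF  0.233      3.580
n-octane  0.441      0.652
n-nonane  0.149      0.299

Drum 1:
Let ψ₁ = V/F and solve Σ zᵢ(Kᵢ−1)/(1+ψ₁(Kᵢ−1)) = 0.
Check two-phase: ΣzᵢKᵢ = 1.820 > 1 and Σzᵢ/Kᵢ = 1.288 > 1, so g(0) = 0.820 > 0 and g(1) = -0.288 < 0.
Newton–Raphson from ψ₁ = 0.5:
  ψ₁ = 0.500: g = 0.1190, g' = -0.781 → ψ₁ = 0.652
  ψ₁ = 0.652: g = 0.0059, g' = -0.722 → ψ₁ = 0.661
Converged at ψ₁ = 0.661.
Drum-1 compositions:
  methanol: x = 0.064, y = 0.235
  THF: x = 0.086, y = 0.308
  n-octane: x = 0.573, y = 0.373
  n-nonane: x = 0.277, y = 0.083
Drum-2 feed = drum-1 liquid: z₂ = (0.0637, 0.0862, 0.5726, 0.2775).
Drum 2:
Let ψ₂ = V/F and solve Σ zᵢ(Kᵢ−1)/(1+ψ₂(Kᵢ−1)) = 0.
Feasibility: ΣzᵢKᵢ = 1.610, Σzᵢ/Kᵢ = 1.148 — both > 1, two phases present.
Iterate (Newton) starting at ψ₂ = 0.38:
  ψ₂ = 0.380: g = 0.1042, g' = -0.553 → ψ₂ = 0.568
  ψ₂ = 0.568: g = 0.0169, g' = -0.401 → ψ₂ = 0.611
  ψ₂ = 0.611: g = 0.0003, g' = -0.386 → ψ₂ = 0.612
Converged at ψ₂ = 0.612.
  methanol: x = 0.016, y = 0.094
  THF: x = 0.022, y = 0.127
  n-octane: x = 0.556, y = 0.583
  n-nonane: x = 0.407, y = 0.196

V/F (drum 2) = 0.612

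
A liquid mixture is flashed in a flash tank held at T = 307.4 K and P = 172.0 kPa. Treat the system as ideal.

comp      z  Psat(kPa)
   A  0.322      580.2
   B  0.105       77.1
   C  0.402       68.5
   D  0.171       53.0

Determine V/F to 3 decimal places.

V/F = 0.236

Raoult's law: Kᵢ = Pᵢˢᵃᵗ/P = Pᵢˢᵃᵗ/172.0.
  K_A = 580.2/172.0 = 3.37326, K_B = 77.1/172.0 = 0.44826, K_C = 68.5/172.0 = 0.39826, K_D = 53.0/172.0 = 0.30814
Material balance + equilibrium reduce to Σ zᵢ(Kᵢ−1)/(1+V/F(Kᵢ−1)) = 0.
Feasibility: ΣzᵢKᵢ = 1.346, Σzᵢ/Kᵢ = 1.894 — both > 1, two phases present.
Newton–Raphson from V/F = 0.46:
  V/F = 0.460: g = -0.2203, g' = -0.926 → V/F = 0.222
  V/F = 0.222: g = 0.0153, g' = -1.127 → V/F = 0.236
Converged at V/F = 0.236.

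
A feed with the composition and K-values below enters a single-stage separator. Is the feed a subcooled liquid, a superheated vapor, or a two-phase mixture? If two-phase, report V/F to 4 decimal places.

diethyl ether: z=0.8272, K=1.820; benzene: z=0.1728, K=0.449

superheated vapor

ΣzᵢKᵢ = 1.5831; Σzᵢ/Kᵢ = 0.8394.
Since Σzᵢ/Kᵢ < 1 the mixture is above its dew point — single vapor phase.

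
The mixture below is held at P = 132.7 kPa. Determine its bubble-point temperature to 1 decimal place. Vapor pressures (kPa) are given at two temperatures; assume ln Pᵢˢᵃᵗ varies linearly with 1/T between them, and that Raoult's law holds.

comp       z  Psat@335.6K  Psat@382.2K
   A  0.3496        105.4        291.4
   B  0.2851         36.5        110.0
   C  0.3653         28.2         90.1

T = 371.3 K

Bubble-point temperature: ΣzᵢPᵢˢᵃᵗ(T) = P. Interpolate ln Pᵢˢᵃᵗ = aᵢ + bᵢ/T.
  T = 335.6 K: ΣzᵢPᵢˢᵃᵗ = 57.56 kPa
  T = 382.2 K: ΣzᵢPᵢˢᵃᵗ = 166.15 kPa
  T = 358.9 K: ΣzᵢPᵢˢᵃᵗ = 101.17 kPa
  T = 370.5 K: ΣzᵢPᵢˢᵃᵗ = 130.51 kPa
  T = 376.4 K: ΣzᵢPᵢˢᵃᵗ = 147.68 kPa
  T = 373.4 K: ΣzᵢPᵢˢᵃᵗ = 138.75 kPa
Interpolating between 370.5 K and 373.4 K gives T ≈ 371.3 K.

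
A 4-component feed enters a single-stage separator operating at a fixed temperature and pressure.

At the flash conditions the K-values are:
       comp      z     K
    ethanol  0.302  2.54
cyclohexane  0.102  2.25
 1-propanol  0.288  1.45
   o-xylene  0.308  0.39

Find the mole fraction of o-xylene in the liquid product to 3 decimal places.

Iterate (Newton) starting at V/F = 0.3:
  V/F = 0.300: g = 0.2951, g' = -0.636 → V/F = 0.764
  V/F = 0.764: g = 0.0237, g' = -0.627 → V/F = 0.801
Converged at V/F = 0.801.
Compositions from xᵢ = zᵢ/(1+V/F(Kᵢ−1)), yᵢ = Kᵢxᵢ:
  ethanol: x = 0.135, y = 0.344
  cyclohexane: x = 0.051, y = 0.115
  1-propanol: x = 0.212, y = 0.307
  o-xylene: x = 0.602, y = 0.235

x_o-xylene = 0.602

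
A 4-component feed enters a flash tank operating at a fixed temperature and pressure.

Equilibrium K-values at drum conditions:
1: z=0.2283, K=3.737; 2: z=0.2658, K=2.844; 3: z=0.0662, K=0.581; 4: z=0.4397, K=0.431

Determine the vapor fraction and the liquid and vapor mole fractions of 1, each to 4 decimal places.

Let ψ = V/F and solve Σ zᵢ(Kᵢ−1)/(1+ψ(Kᵢ−1)) = 0.
Feasibility: ΣzᵢKᵢ = 1.8371, Σzᵢ/Kᵢ = 1.2887 — both > 1, two phases present.
Iterate (Newton) starting at ψ = 0.5:
  ψ = 0.5000: g = 0.13407, g' = -0.8462 → ψ = 0.6584
  ψ = 0.6584: g = 0.00597, g' = -0.7884 → ψ = 0.6660
Converged at ψ = 0.6660.
Compositions from xᵢ = zᵢ/(1+ψ(Kᵢ−1)), yᵢ = Kᵢxᵢ:
  1: x = 0.0809, y = 0.3022
  2: x = 0.1193, y = 0.3393
  3: x = 0.0918, y = 0.0534
  4: x = 0.7080, y = 0.3052

ψ = 0.6660, x_1 = 0.0809, y_1 = 0.3022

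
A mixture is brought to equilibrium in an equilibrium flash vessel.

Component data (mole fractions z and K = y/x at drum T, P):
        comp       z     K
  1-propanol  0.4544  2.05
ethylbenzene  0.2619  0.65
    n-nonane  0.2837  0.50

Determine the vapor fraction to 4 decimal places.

ψ = 0.5326

Let ψ = V/F and solve Σ zᵢ(Kᵢ−1)/(1+ψ(Kᵢ−1)) = 0.
Check two-phase: ΣzᵢKᵢ = 1.2436 > 1 and Σzᵢ/Kᵢ = 1.1920 > 1, so g(0) = 0.2436 > 0 and g(1) = -0.1920 < 0.
Newton iteration, ψ⁰ = 0.33:
  ψ = 0.3300: g = 0.08083, g' = -0.4190 → ψ = 0.5229
  ψ = 0.5229: g = 0.00375, g' = -0.3869 → ψ = 0.5326
Converged at ψ = 0.5326.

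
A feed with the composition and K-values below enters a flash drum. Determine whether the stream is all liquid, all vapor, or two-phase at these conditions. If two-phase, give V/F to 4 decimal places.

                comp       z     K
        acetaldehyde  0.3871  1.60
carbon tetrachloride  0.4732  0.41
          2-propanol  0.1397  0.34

ΣzᵢKᵢ = 0.8609; Σzᵢ/Kᵢ = 1.8070.
Since ΣzᵢKᵢ < 1 the mixture is below its bubble point — single liquid phase.

all liquid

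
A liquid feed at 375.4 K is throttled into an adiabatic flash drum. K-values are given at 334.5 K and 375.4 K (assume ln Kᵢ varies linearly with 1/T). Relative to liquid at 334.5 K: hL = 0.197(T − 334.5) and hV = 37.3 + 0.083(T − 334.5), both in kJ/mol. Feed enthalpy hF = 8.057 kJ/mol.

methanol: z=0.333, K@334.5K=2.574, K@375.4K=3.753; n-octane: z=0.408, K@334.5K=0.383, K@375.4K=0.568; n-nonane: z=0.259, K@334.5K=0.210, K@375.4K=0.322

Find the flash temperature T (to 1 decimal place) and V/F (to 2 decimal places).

T = 345.8 K, V/F = 0.16

Adiabatic flash: solve Rachford–Rice at each trial T, then check hF = ψ·hV(T) + (1−ψ)·hL(T).
  T = 334.5 K: K = (2.574, 0.383, 0.210), RR gives ψ = 0.063, H_out = 2.336 kJ/mol
  T = 375.4 K: K = (3.753, 0.568, 0.322), RR gives ψ = 0.381, H_out = 20.481 kJ/mol
  T = 354.9 K: K = (3.141, 0.472, 0.263), RR gives ψ = 0.232, H_out = 12.144 kJ/mol
  T = 344.7 K: K = (2.852, 0.426, 0.236), RR gives ψ = 0.153, H_out = 7.530 kJ/mol
  T = 349.8 K: K = (2.995, 0.449, 0.249), RR gives ψ = 0.193, H_out = 9.893 kJ/mol
  T = 347.2 K: K = (2.921, 0.437, 0.242), RR gives ψ = 0.173, H_out = 8.704 kJ/mol
  T = 345.9 K: K = (2.885, 0.431, 0.239), RR gives ψ = 0.163, H_out = 8.097 kJ/mol
Linear interpolation between T = 344.7 (H_out = 7.530) and T = 345.9 (H_out = 8.097) on hF = 8.057 gives T ≈ 345.8 K, at which ψ = 0.16.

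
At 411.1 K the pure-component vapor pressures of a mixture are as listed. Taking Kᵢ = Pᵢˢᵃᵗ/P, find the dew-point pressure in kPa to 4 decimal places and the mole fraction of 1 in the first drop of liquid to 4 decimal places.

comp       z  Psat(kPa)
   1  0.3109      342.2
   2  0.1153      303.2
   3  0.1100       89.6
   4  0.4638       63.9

Pdew = 102.3049 kPa, x_1 = 0.0929

At the dew point ψ → 1, so Σzᵢ/Kᵢ = 1 with Kᵢ = Pᵢˢᵃᵗ/P ⇒ 1/P = Σzᵢ/Pᵢˢᵃᵗ.
1/P = 0.3109/342.2 + 0.1153/303.2 + 0.1100/89.6 + 0.4638/63.9 = 0.0097747 ⇒ P = 102.3049 kPa
xᵢ = zᵢP/Pᵢˢᵃᵗ ⇒ x_1 = 0.3109·102.3049/342.2 = 0.0929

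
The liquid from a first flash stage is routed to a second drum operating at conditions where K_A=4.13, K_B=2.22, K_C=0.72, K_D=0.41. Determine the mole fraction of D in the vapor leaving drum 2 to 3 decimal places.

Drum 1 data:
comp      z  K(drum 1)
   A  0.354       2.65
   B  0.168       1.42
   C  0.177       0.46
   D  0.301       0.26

y_D (drum 2) = 0.230

Drum 1:
Material balance + equilibrium reduce to Σ zᵢ(Kᵢ−1)/(1+ψ₁(Kᵢ−1)) = 0.
Feasibility: ΣzᵢKᵢ = 1.336, Σzᵢ/Kᵢ = 1.794 — both > 1, two phases present.
Newton–Raphson from ψ₁ = 0.58:
  ψ₁ = 0.580: g = -0.1742, g' = -0.886 → ψ₁ = 0.383
  ψ₁ = 0.383: g = -0.0130, g' = -0.787 → ψ₁ = 0.367
Converged at ψ₁ = 0.367.
Drum-1 compositions:
  A: x = 0.221, y = 0.584
  B: x = 0.146, y = 0.207
  C: x = 0.221, y = 0.102
  D: x = 0.413, y = 0.107
Drum-2 feed = drum-1 liquid: z₂ = (0.2205, 0.1456, 0.2207, 0.4132).
Drum 2:
Let ψ₂ = V/F and solve Σ zᵢ(Kᵢ−1)/(1+ψ₂(Kᵢ−1)) = 0.
g(0) = ΣzᵢKᵢ − 1 = 0.562 and g(1) = 1 − Σzᵢ/Kᵢ = -0.433, so a root lies in (0, 1).
Newton iteration, ψ₂⁰ = 0.5:
  ψ₂ = 0.500: g = -0.0383, g' = -0.725 → ψ₂ = 0.447
  ψ₂ = 0.447: g = 0.0007, g' = -0.754 → ψ₂ = 0.448
Converged at ψ₂ = 0.448.
  A: x = 0.092, y = 0.379
  B: x = 0.094, y = 0.209
  C: x = 0.252, y = 0.182
  D: x = 0.562, y = 0.230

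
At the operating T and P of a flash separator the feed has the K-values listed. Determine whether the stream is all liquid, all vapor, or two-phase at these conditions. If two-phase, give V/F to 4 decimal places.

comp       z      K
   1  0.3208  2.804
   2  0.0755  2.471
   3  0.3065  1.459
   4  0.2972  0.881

all vapor

ΣzᵢKᵢ = 1.7951; Σzᵢ/Kᵢ = 0.6924.
Since Σzᵢ/Kᵢ < 1 the mixture is above its dew point — single vapor phase.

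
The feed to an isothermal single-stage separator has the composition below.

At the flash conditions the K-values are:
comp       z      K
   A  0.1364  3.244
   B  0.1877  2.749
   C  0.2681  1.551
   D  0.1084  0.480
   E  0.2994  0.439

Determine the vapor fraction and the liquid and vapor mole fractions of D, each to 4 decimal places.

Let ψ = V/F and solve Σ zᵢ(Kᵢ−1)/(1+ψ(Kᵢ−1)) = 0.
Check two-phase: ΣzᵢKᵢ = 1.5578 > 1 and Σzᵢ/Kᵢ = 1.1910 > 1, so g(0) = 0.5578 > 0 and g(1) = -0.1910 < 0.
Newton iteration, ψ⁰ = 0.5:
  ψ = 0.5000: g = 0.12557, g' = -0.6015 → ψ = 0.7088
  ψ = 0.7088: g = 0.00288, g' = -0.5921 → ψ = 0.7136
Converged at ψ = 0.7136.
Compositions from xᵢ = zᵢ/(1+ψ(Kᵢ−1)), yᵢ = Kᵢxᵢ:
  A: x = 0.0524, y = 0.1701
  B: x = 0.0835, y = 0.2295
  C: x = 0.1924, y = 0.2985
  D: x = 0.1724, y = 0.0827
  E: x = 0.4993, y = 0.2192

ψ = 0.7136, x_D = 0.1724, y_D = 0.0827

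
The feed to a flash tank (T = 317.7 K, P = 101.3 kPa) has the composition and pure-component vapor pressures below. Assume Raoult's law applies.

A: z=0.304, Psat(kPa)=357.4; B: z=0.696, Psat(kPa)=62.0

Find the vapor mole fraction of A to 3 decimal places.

Raoult's law: Kᵢ = Pᵢˢᵃᵗ/P = Pᵢˢᵃᵗ/101.3.
  K_A = 357.4/101.3 = 3.52813, K_B = 62.0/101.3 = 0.61204
Rachford–Rice: g(ψ) = Σ zᵢ(Kᵢ−1)/(1+ψ(Kᵢ−1)) = 0.
Check two-phase: ΣzᵢKᵢ = 1.499 > 1 and Σzᵢ/Kᵢ = 1.223 > 1, so g(0) = 0.499 > 0 and g(1) = -0.223 < 0.
Newton iteration, ψ⁰ = 0.48:
  ψ = 0.480: g = 0.0154, g' = -0.555 → ψ = 0.508
Converged at ψ = 0.508.
Compositions from xᵢ = zᵢ/(1+ψ(Kᵢ−1)), yᵢ = Kᵢxᵢ:
  A: x = 0.133, y = 0.469
  B: x = 0.867, y = 0.531

y_A = 0.469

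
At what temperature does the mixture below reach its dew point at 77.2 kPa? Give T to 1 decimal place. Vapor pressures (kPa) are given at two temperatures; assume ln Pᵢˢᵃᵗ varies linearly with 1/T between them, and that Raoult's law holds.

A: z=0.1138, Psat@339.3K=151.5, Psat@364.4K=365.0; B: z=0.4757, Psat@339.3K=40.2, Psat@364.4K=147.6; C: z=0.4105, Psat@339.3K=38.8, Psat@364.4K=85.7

Dew-point temperature: Σzᵢ·P/Pᵢˢᵃᵗ(T) = 1. Interpolate ln Pᵢˢᵃᵗ = aᵢ + bᵢ/T.
  T = 339.3 K: ΣzᵢP/Pᵢˢᵃᵗ = 1.7883
  T = 364.4 K: ΣzᵢP/Pᵢˢᵃᵗ = 0.6427
  T = 351.9 K: ΣzᵢP/Pᵢˢᵃᵗ = 1.0423
  T = 358.1 K: ΣzᵢP/Pᵢˢᵃᵗ = 0.8151
  T = 355.0 K: ΣzᵢP/Pᵢˢᵃᵗ = 0.9204
  T = 353.4 K: ΣzᵢP/Pᵢˢᵃᵗ = 0.9810
Interpolating between 351.9 K and 353.4 K gives T ≈ 352.9 K.

T = 352.9 K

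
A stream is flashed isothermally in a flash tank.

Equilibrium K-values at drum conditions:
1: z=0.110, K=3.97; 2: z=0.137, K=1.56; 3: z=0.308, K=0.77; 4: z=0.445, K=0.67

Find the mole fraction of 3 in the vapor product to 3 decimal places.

y_3 = 0.255

Rachford–Rice: g(β) = Σ zᵢ(Kᵢ−1)/(1+β(Kᵢ−1)) = 0.
Check two-phase: ΣzᵢKᵢ = 1.186 > 1 and Σzᵢ/Kᵢ = 1.180 > 1, so g(0) = 0.186 > 0 and g(1) = -0.180 < 0.
Iterate (Newton) starting at β = 0.5:
  β = 0.500: g = -0.0645, g' = -0.274 → β = 0.264
  β = 0.264: g = 0.0136, g' = -0.414 → β = 0.297
  β = 0.297: g = 0.0005, g' = -0.384 → β = 0.298
Converged at β = 0.298.
Compositions from xᵢ = zᵢ/(1+β(Kᵢ−1)), yᵢ = Kᵢxᵢ:
  1: x = 0.058, y = 0.232
  2: x = 0.117, y = 0.183
  3: x = 0.331, y = 0.255
  4: x = 0.494, y = 0.331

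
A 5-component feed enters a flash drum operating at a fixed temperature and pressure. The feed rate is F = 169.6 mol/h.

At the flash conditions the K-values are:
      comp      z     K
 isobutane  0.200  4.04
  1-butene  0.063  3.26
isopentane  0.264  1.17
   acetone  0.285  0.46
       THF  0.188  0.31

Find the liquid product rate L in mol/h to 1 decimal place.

L = 98.3 mol/h

Let ψ = V/F and solve Σ zᵢ(Kᵢ−1)/(1+ψ(Kᵢ−1)) = 0.
Feasibility: ΣzᵢKᵢ = 1.512, Σzᵢ/Kᵢ = 1.520 — both > 1, two phases present.
Newton–Raphson from ψ = 0.5:
  ψ = 0.500: g = -0.0594, g' = -0.733 → ψ = 0.419
  ψ = 0.419: g = 0.0011, g' = -0.765 → ψ = 0.420
Converged at ψ = 0.420.
Then V = ψ·F = 0.4204·169.6 = 71.3 mol/h and L = F − V = 98.3 mol/h.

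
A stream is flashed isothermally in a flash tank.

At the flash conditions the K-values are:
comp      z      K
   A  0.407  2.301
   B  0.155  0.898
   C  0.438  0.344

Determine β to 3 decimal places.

Material balance + equilibrium reduce to Σ zᵢ(Kᵢ−1)/(1+β(Kᵢ−1)) = 0.
Check two-phase: ΣzᵢKᵢ = 1.226 > 1 and Σzᵢ/Kᵢ = 1.623 > 1, so g(0) = 0.226 > 0 and g(1) = -0.623 < 0.
Iterate (Newton) starting at β = 0.5:
  β = 0.500: g = -0.1234, g' = -0.672 → β = 0.316
  β = 0.316: g = -0.0038, g' = -0.648 → β = 0.310
Converged at β = 0.311.

β = 0.311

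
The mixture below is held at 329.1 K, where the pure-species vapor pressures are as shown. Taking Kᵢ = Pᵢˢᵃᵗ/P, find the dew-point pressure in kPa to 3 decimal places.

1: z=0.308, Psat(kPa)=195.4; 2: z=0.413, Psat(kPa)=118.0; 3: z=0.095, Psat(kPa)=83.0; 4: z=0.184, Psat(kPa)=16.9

Pdew = 58.451 kPa

At the dew point ψ → 1, so Σzᵢ/Kᵢ = 1 with Kᵢ = Pᵢˢᵃᵗ/P ⇒ 1/P = Σzᵢ/Pᵢˢᵃᵗ.
1/P = 0.308/195.4 + 0.413/118.0 + 0.095/83.0 + 0.184/16.9 = 0.017108 ⇒ P = 58.451 kPa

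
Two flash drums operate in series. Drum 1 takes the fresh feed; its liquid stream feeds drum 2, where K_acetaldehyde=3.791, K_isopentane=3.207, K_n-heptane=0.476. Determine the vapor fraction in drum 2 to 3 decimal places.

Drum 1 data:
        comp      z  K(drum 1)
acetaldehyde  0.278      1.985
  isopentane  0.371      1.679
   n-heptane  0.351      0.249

Drum 1:
Rachford–Rice: g(ψ₁) = Σ zᵢ(Kᵢ−1)/(1+ψ₁(Kᵢ−1)) = 0.
Check two-phase: ΣzᵢKᵢ = 1.262 > 1 and Σzᵢ/Kᵢ = 1.771 > 1, so g(0) = 0.262 > 0 and g(1) = -0.771 < 0.
Newton iteration, ψ₁⁰ = 0.5:
  ψ₁ = 0.500: g = -0.0506, g' = -0.724 → ψ₁ = 0.430
  ψ₁ = 0.430: g = -0.0021, g' = -0.668 → ψ₁ = 0.427
Converged at ψ₁ = 0.427.
Drum-1 compositions:
  acetaldehyde: x = 0.196, y = 0.388
  isopentane: x = 0.288, y = 0.483
  n-heptane: x = 0.517, y = 0.129
Drum-2 feed = drum-1 liquid: z₂ = (0.1957, 0.2876, 0.5167).
Drum 2:
Rachford–Rice: g(ψ₂) = Σ zᵢ(Kᵢ−1)/(1+ψ₂(Kᵢ−1)) = 0.
Check two-phase: ΣzᵢKᵢ = 1.910 > 1 and Σzᵢ/Kᵢ = 1.227 > 1, so g(0) = 0.910 > 0 and g(1) = -0.227 < 0.
Newton iteration, ψ₂⁰ = 0.5:
  ψ₂ = 0.500: g = 0.1629, g' = -0.843 → ψ₂ = 0.693
  ψ₂ = 0.693: g = 0.0117, g' = -0.746 → ψ₂ = 0.709
Converged at ψ₂ = 0.709.
  acetaldehyde: x = 0.066, y = 0.249
  isopentane: x = 0.112, y = 0.360
  n-heptane: x = 0.822, y = 0.391

V/F (drum 2) = 0.709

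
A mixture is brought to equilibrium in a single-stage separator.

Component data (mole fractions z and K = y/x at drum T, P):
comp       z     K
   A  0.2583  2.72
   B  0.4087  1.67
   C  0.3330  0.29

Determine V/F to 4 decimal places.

Rachford–Rice: g(V/F) = Σ zᵢ(Kᵢ−1)/(1+V/F(Kᵢ−1)) = 0.
Check two-phase: ΣzᵢKᵢ = 1.4817 > 1 and Σzᵢ/Kᵢ = 1.4880 > 1, so g(0) = 0.4817 > 0 and g(1) = -0.4880 < 0.
Newton–Raphson from V/F = 0.65:
  V/F = 0.6500: g = -0.03854, g' = -0.8383 → V/F = 0.6040
  V/F = 0.6040: g = -0.00113, g' = -0.7914 → V/F = 0.6026
Converged at V/F = 0.6026.

V/F = 0.6026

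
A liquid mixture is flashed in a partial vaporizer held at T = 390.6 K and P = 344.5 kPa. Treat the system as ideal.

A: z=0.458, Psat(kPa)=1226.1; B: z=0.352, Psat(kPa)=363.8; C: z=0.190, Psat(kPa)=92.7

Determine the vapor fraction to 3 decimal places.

Raoult's law: Kᵢ = Pᵢˢᵃᵗ/P = Pᵢˢᵃᵗ/344.5.
  K_A = 1226.1/344.5 = 3.55907, K_B = 363.8/344.5 = 1.05602, K_C = 92.7/344.5 = 0.26909
Let ψ = V/F and solve Σ zᵢ(Kᵢ−1)/(1+ψ(Kᵢ−1)) = 0.
Check two-phase: ΣzᵢKᵢ = 2.053 > 1 and Σzᵢ/Kᵢ = 1.168 > 1, so g(0) = 1.053 > 0 and g(1) = -0.168 < 0.
Newton iteration, ψ⁰ = 0.5:
  ψ = 0.500: g = 0.3145, g' = -0.830 → ψ = 0.879
  ψ = 0.879: g = -0.0087, g' = -1.078 → ψ = 0.871
Converged at ψ = 0.871.

ψ = 0.871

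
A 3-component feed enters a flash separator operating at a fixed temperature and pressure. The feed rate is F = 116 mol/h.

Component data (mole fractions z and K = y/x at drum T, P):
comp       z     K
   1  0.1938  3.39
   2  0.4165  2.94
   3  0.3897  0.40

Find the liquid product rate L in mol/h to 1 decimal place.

Let ψ = V/F and solve Σ zᵢ(Kᵢ−1)/(1+ψ(Kᵢ−1)) = 0.
g(0) = ΣzᵢKᵢ − 1 = 1.0374 and g(1) = 1 − Σzᵢ/Kᵢ = -0.1731, so a root lies in (0, 1).
Iterate (Newton) starting at ψ = 0.5:
  ψ = 0.5000: g = 0.28715, g' = -0.9200 → ψ = 0.8121
  ψ = 0.8121: g = 0.01519, g' = -0.8980 → ψ = 0.8290
  ψ = 0.8290: g = -0.00010, g' = -0.9104 → ψ = 0.8289
Converged at ψ = 0.8289.
Then V = ψ·F = 0.8289·116 = 96.2 mol/h and L = F − V = 19.8 mol/h.

L = 19.8 mol/h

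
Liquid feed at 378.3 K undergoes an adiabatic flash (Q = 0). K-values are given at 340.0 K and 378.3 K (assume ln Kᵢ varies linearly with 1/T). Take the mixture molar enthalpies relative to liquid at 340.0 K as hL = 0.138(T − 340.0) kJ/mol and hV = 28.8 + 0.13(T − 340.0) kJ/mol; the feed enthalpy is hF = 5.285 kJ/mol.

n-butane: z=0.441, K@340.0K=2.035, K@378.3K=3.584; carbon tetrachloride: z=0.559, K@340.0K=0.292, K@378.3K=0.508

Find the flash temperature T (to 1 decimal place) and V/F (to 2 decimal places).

Adiabatic flash: solve Rachford–Rice at each trial T, then check hF = ψ·hV(T) + (1−ψ)·hL(T).
  T = 340.0 K: K = (2.035, 0.292), RR gives ψ = 0.083, H_out = 2.384 kJ/mol
  T = 378.3 K: K = (3.584, 0.508), RR gives ψ = 0.680, H_out = 24.661 kJ/mol
  T = 359.1 K: K = (2.740, 0.391), RR gives ψ = 0.402, H_out = 14.161 kJ/mol
  T = 349.6 K: K = (2.373, 0.339), RR gives ψ = 0.260, H_out = 8.800 kJ/mol
  T = 344.8 K: K = (2.200, 0.315), RR gives ψ = 0.178, H_out = 5.780 kJ/mol
  T = 342.4 K: K = (2.116, 0.303), RR gives ψ = 0.132, H_out = 4.140 kJ/mol
Linear interpolation between T = 342.4 (H_out = 4.140) and T = 344.8 (H_out = 5.780) on hF = 5.285 gives T ≈ 344.1 K, at which ψ = 0.16.

T = 344.1 K, V/F = 0.16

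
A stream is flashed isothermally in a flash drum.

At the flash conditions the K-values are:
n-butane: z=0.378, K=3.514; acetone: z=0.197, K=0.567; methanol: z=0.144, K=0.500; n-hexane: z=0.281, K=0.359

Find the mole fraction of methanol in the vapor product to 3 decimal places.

Material balance + equilibrium reduce to Σ zᵢ(Kᵢ−1)/(1+ψ(Kᵢ−1)) = 0.
g(0) = ΣzᵢKᵢ − 1 = 0.613 and g(1) = 1 − Σzᵢ/Kᵢ = -0.526, so a root lies in (0, 1).
Iterate (Newton) starting at ψ = 0.5:
  ψ = 0.500: g = -0.0489, g' = -0.843 → ψ = 0.442
  ψ = 0.442: g = 0.0009, g' = -0.877 → ψ = 0.443
Converged at ψ = 0.443.
Compositions from xᵢ = zᵢ/(1+ψ(Kᵢ−1)), yᵢ = Kᵢxᵢ:
  n-butane: x = 0.179, y = 0.628
  acetone: x = 0.244, y = 0.138
  methanol: x = 0.185, y = 0.092
  n-hexane: x = 0.392, y = 0.141

y_methanol = 0.092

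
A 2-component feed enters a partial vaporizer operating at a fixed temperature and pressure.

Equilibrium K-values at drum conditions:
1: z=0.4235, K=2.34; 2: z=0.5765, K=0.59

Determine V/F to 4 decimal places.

V/F = 0.6027

Rachford–Rice: g(V/F) = Σ zᵢ(Kᵢ−1)/(1+V/F(Kᵢ−1)) = 0.
g(0) = ΣzᵢKᵢ − 1 = 0.3311 and g(1) = 1 − Σzᵢ/Kᵢ = -0.1581, so a root lies in (0, 1).
Binary case is linear: z₁(K₁−1)(1+V/F(K₂−1)) + z₂(K₂−1)(1+V/F(K₁−1)) = 0
⇒ V/F = [z₁(K₁−1)+z₂(K₂−1)] / [−(K₁−1)(K₂−1)] = 0.33112/0.54940 = 0.6027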